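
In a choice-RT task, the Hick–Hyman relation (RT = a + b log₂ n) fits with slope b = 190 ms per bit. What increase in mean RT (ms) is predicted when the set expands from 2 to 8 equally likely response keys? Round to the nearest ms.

380 ms

The intercept a cancels: ΔRT = b·(log₂ n₂ − log₂ n₁) = b·log₂(n₂/n₁).
log₂(8) − log₂(2) = log₂(8/2) = log₂(4) = 2.
ΔRT = 190 × 2.0000 = 380.000 ms.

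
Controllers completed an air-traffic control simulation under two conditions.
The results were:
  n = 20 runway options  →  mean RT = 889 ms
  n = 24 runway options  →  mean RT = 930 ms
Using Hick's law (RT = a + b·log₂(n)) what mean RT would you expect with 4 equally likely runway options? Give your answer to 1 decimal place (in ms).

With log₂ n on the abscissa the relation is linear; from the two conditions:
  b = (930 − 889) / (log₂ 24 − log₂ 20) = 41 / (4.5850 − 4.3219) = 155.873 ms/bit
  a = 889 − 155.873 × 4.3219 = 215.327 ms
Then RT(4) = 215.327 + 155.873 × log₂ 4 = 215.327 + 155.873 × 2 ≈ 527.074 ms.

527.1 ms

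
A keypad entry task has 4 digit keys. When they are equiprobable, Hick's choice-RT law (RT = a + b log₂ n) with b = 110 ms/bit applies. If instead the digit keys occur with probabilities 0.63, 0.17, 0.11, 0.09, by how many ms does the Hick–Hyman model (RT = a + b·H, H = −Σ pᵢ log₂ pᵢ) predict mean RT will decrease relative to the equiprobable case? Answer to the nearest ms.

Equiprobable entropy H₀ = log₂ 4 = 2.0000 bits.
Skewed entropy H = −Σ pᵢ log₂ pᵢ = 1.5175 bits.
ΔRT = b·(H₀ − H) = 110 × 0.4825 = 53.08 ms.

53 ms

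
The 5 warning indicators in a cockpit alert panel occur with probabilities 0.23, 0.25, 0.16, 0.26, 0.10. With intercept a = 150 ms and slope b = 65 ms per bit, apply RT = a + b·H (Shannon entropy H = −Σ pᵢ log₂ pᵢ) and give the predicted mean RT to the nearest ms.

296 ms

Entropy contributions −pᵢ log₂ pᵢ: 0.4877, 0.5000, 0.4230, 0.5053, 0.3322; sum H = 2.2482 bits.
RT = a + bH = 150 + 65·2.2482 = 296.13 ms.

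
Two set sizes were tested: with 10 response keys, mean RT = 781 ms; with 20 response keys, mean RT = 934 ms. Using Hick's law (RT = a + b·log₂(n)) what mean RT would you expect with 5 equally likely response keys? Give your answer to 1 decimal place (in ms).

628.0 ms

With log₂ n on the abscissa the relation is linear; from the two conditions:
  b = (934 − 781) / (log₂ 20 − log₂ 10) = 153 / (4.3219 − 3.3219) = 153.000 ms/bit
  a = 781 − 153.000 × 3.3219 = 272.745 ms
Then RT(5) = 272.745 + 153.000 × log₂ 5 = 272.745 + 153.000 × 2.3219 ≈ 628.000 ms.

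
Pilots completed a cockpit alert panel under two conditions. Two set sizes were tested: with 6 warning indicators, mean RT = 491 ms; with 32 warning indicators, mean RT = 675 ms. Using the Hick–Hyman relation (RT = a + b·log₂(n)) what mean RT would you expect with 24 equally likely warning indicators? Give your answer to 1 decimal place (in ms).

643.4 ms

RT is linear in log₂ n, so two points fix the line:
  b = (675 − 491) / (log₂ 32 − log₂ 6) = 184 / (5 − 2.5850) = 76.189 ms/bit
  a = 491 − 76.189 × 2.5850 = 294.054 ms
Then RT(24) = 294.054 + 76.189 × log₂ 24 = 294.054 + 76.189 × 4.5850 ≈ 643.379 ms.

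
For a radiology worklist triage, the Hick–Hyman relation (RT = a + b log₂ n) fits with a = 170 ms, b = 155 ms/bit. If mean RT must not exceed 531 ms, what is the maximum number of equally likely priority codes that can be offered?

5

155·log₂ n ≤ 531 − 170 = 361, giving log₂ n ≤ 2.3290 and n ≤ 5.025. The largest whole number is 5.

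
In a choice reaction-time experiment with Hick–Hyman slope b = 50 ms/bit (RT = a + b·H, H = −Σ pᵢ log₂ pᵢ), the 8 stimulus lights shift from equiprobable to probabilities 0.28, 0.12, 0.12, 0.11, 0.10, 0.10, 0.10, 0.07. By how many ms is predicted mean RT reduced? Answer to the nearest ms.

7 ms

The RT saving is b·ΔH. Equiprobable H₀ = log₂(8) = 3.0000 bits; with the given probabilities H = 2.8638 bits.
b·(H₀ − H) = 50 × (3.0000 − 2.8638) = 6.81 ms.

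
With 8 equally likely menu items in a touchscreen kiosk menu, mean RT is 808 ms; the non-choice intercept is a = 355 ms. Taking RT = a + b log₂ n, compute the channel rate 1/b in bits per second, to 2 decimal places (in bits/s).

6.62 bits/s

b = (808 − 355)/log₂ 8 = 453/3 = 151.000 ms per bit = 0.15100 s/bit; the reciprocal is 6.623 bits/s.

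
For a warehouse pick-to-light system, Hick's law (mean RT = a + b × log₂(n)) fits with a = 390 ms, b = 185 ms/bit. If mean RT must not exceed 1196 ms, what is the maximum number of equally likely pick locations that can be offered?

20

Information budget: (1196 − 390)/185 = 4.3568 bits, so n ≤ 2^4.3568 = 20.489 → at most 20.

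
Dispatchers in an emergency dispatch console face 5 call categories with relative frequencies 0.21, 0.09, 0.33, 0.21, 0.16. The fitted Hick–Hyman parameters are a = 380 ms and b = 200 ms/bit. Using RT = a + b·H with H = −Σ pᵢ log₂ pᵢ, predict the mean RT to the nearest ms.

H = 0.21·log₂(1/0.21) + 0.09·log₂(1/0.09) + 0.33·log₂(1/0.33) + 0.21·log₂(1/0.21) + 0.16·log₂(1/0.16) = 2.2091 bits.
RT = 380 + 200 × 2.2091 = 821.83 ms.

822 ms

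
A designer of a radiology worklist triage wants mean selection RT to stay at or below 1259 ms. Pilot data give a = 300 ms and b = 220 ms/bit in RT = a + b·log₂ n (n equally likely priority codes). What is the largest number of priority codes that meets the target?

20

220·log₂ n ≤ 1259 − 300 = 959, giving log₂ n ≤ 4.3591 and n ≤ 20.522. The largest whole number is 20.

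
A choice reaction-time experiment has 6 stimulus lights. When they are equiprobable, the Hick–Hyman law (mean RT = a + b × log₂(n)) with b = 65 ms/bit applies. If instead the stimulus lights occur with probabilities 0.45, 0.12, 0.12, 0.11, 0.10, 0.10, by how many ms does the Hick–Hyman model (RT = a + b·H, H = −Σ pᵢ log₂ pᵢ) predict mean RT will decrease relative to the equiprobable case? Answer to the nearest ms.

21 ms

Equiprobable entropy H₀ = log₂ 6 = 2.5850 bits.
Skewed entropy H = −Σ pᵢ log₂ pᵢ = 2.2672 bits.
ΔRT = b·(H₀ − H) = 65 × 0.3178 = 20.65 ms.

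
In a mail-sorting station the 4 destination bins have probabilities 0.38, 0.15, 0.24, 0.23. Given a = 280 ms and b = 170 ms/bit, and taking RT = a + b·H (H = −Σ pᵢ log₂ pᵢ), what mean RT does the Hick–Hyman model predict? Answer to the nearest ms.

H = 0.38·log₂(1/0.38) + 0.15·log₂(1/0.15) + 0.24·log₂(1/0.24) + 0.23·log₂(1/0.23) = 1.9228 bits.
RT = 280 + 170 × 1.9228 = 606.88 ms.

607 ms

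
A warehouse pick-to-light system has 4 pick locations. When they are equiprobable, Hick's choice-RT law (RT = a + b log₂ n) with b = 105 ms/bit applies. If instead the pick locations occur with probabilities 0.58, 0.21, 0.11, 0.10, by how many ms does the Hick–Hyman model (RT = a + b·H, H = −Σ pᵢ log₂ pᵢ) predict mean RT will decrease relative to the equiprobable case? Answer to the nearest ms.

The RT saving is b·ΔH. Equiprobable H₀ = log₂(4) = 2.0000 bits; with the given probabilities H = 1.6111 bits.
b·(H₀ − H) = 105 × (2.0000 − 1.6111) = 40.83 ms.

41 ms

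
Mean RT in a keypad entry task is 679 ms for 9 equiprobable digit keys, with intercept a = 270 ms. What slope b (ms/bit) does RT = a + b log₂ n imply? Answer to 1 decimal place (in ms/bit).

9 alternatives carry log₂ 9 = 3.1699 bits; the choice cost is 679 − 270 = 409 ms, so b = 409/3.1699 = 129.025 ms/bit.

129.0 ms/bit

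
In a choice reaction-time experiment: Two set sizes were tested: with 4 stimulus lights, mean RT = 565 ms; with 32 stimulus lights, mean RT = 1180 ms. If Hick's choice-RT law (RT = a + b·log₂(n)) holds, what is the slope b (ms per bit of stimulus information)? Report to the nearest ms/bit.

Slope: b = (1180 − 565) / (log₂ 32 − log₂ 4) = 615/3.0000 = 205 ms/bit.

205 ms/bit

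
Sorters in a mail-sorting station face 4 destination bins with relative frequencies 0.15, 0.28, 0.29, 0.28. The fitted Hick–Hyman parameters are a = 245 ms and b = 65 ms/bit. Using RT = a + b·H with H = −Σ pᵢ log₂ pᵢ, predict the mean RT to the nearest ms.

372 ms

H = 0.15·log₂(1/0.15) + 0.28·log₂(1/0.28) + 0.29·log₂(1/0.29) + 0.28·log₂(1/0.28) = 1.9569 bits.
RT = 245 + 65 × 1.9569 = 372.20 ms.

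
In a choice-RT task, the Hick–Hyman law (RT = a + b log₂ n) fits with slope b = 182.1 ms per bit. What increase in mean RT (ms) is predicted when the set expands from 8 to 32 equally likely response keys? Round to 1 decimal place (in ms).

364.2 ms

The intercept a cancels: ΔRT = b·(log₂ n₂ − log₂ n₁) = b·log₂(n₂/n₁).
log₂(32) − log₂(8) = log₂(32/8) = log₂(4) = 2.
ΔRT = 182.1 × 2.0000 = 364.200 ms.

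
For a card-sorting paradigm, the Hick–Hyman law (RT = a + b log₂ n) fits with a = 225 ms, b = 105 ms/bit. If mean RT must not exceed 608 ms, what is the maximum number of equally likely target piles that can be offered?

12

105·log₂ n ≤ 608 − 225 = 383, giving log₂ n ≤ 3.6476 and n ≤ 12.533. The largest whole number is 12.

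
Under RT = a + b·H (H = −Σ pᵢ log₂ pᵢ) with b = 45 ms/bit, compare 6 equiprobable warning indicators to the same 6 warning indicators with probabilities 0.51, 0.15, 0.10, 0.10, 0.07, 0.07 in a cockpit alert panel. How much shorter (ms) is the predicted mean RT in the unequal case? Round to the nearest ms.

The RT saving is b·ΔH. Equiprobable H₀ = log₂(6) = 2.5850 bits; with the given probabilities H = 2.1075 bits.
b·(H₀ − H) = 45 × (2.5850 − 2.1075) = 21.49 ms.

21 ms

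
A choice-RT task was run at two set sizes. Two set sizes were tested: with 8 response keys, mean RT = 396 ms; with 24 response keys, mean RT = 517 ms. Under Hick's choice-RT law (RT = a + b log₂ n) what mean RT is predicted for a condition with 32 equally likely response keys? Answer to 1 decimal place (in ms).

548.7 ms

With log₂ n on the abscissa the relation is linear; from the two conditions:
  b = (517 − 396) / (log₂ 24 − log₂ 8) = 121 / (4.5850 − 3) = 76.343 ms/bit
  a = 396 − 76.343 × 3 = 166.972 ms
Then RT(32) = 166.972 + 76.343 × log₂ 32 = 166.972 + 76.343 × 5 ≈ 548.685 ms.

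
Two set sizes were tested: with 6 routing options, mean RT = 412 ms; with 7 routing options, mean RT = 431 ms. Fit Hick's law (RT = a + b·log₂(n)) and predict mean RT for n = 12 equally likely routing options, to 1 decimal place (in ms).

Solve the two-equation system in a and b:
  b = (431 − 412) / (log₂ 7 − log₂ 6) = 19 / (2.8074 − 2.5850) = 85.435 ms/bit
  a = 412 − 85.435 × 2.5850 = 191.155 ms
Then RT(12) = 191.155 + 85.435 × log₂ 12 = 191.155 + 85.435 × 3.5850 ≈ 497.435 ms.

497.4 ms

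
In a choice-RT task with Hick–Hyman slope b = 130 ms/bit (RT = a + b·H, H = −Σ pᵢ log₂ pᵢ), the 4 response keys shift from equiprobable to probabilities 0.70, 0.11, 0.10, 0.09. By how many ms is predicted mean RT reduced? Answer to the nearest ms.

84 ms

The RT saving is b·ΔH. Equiprobable H₀ = log₂(4) = 2.0000 bits; with the given probabilities H = 1.3553 bits.
b·(H₀ − H) = 130 × (2.0000 − 1.3553) = 83.81 ms.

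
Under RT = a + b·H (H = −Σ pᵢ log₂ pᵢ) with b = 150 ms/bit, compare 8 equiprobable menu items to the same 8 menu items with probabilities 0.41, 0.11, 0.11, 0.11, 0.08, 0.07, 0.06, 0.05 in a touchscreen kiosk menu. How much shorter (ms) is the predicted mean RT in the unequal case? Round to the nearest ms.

60 ms

The RT saving is b·ΔH. Equiprobable H₀ = log₂(8) = 3.0000 bits; with the given probabilities H = 2.5979 bits.
b·(H₀ − H) = 150 × (3.0000 − 2.5979) = 60.31 ms.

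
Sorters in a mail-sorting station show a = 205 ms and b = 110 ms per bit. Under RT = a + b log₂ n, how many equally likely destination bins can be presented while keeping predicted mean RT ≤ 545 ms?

8

Information budget: (545 − 205)/110 = 3.0909 bits, so n ≤ 2^3.0909 = 8.520 → at most 8.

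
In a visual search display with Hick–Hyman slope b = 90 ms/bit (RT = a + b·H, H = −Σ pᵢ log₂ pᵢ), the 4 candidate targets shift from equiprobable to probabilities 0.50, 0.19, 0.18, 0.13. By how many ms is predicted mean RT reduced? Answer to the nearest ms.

20 ms

Equiprobable entropy H₀ = log₂ 4 = 2.0000 bits.
Skewed entropy H = −Σ pᵢ log₂ pᵢ = 1.7832 bits.
ΔRT = b·(H₀ − H) = 90 × 0.2168 = 19.51 ms.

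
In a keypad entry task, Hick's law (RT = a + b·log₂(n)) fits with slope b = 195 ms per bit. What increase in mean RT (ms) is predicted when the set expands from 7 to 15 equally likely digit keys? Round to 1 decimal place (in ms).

The intercept a cancels: ΔRT = b·(log₂ n₂ − log₂ n₁) = b·log₂(n₂/n₁).
log₂(15) − log₂(7) = 3.9069 − 2.8074 = 1.0995.
ΔRT = 195 × 1.0995 = 214.409 ms.

214.4 ms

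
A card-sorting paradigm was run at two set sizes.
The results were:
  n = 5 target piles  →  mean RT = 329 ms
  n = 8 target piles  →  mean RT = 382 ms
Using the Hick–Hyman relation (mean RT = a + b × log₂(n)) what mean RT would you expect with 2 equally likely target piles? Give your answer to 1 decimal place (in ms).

225.7 ms

With log₂ n on the abscissa the relation is linear; from the two conditions:
  b = (382 − 329) / (log₂ 8 − log₂ 5) = 53 / (3 − 2.3219) = 78.163 ms/bit
  a = 329 − 78.163 × 2.3219 = 147.512 ms
Then RT(2) = 147.512 + 78.163 × log₂ 2 = 147.512 + 78.163 × 1 ≈ 225.674 ms.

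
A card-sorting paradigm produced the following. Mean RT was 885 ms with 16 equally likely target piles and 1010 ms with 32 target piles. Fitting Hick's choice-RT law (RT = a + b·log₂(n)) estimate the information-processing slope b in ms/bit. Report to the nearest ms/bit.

Slope: b = (1010 − 885) / (log₂ 32 − log₂ 16) = 125/1.0000 = 125 ms/bit.

125 ms/bit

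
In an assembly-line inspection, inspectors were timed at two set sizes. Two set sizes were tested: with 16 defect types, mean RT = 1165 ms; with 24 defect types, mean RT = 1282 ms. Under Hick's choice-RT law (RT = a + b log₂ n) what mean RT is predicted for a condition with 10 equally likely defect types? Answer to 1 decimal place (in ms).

Fit slope and intercept:
  b = (1282 − 1165) / (log₂ 24 − log₂ 16) = 117 / (4.5850 − 4) = 200.013 ms/bit
  a = 1165 − 200.013 × 4 = 364.949 ms
Then RT(10) = 364.949 + 200.013 × log₂ 10 = 364.949 + 200.013 × 3.3219 ≈ 1029.377 ms.

1029.4 ms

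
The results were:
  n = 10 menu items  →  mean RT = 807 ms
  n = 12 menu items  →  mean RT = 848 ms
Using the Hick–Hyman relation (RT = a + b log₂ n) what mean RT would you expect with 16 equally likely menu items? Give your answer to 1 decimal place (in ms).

Fit slope and intercept:
  b = (848 − 807) / (log₂ 12 − log₂ 10) = 41 / (3.5850 − 3.3219) = 155.873 ms/bit
  a = 807 − 155.873 × 3.3219 = 289.201 ms
Then RT(16) = 289.201 + 155.873 × log₂ 16 = 289.201 + 155.873 × 4 ≈ 912.693 ms.

912.7 ms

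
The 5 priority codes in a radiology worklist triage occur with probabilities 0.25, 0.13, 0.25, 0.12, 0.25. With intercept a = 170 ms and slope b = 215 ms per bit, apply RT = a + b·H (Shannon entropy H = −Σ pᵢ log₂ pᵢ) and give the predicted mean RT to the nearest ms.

H = 0.25·log₂(1/0.25) + 0.13·log₂(1/0.13) + 0.25·log₂(1/0.25) + 0.12·log₂(1/0.12) + 0.25·log₂(1/0.25) = 2.2497 bits.
RT = 170 + 215 × 2.2497 = 653.69 ms.

654 ms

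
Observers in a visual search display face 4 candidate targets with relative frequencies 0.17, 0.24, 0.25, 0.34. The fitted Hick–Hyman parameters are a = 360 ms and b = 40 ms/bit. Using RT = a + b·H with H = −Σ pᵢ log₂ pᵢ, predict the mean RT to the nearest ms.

438 ms

Entropy contributions −pᵢ log₂ pᵢ: 0.4346, 0.4941, 0.5000, 0.5292; sum H = 1.9579 bits.
RT = a + bH = 360 + 40·1.9579 = 438.32 ms.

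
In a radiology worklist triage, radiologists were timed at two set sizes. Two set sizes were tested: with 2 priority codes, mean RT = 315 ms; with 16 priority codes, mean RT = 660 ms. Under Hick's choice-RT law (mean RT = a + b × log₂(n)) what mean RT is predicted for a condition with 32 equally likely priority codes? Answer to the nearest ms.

RT is linear in log₂ n, so two points fix the line:
  b = (660 − 315) / (log₂ 16 − log₂ 2) = 345 / (4 − 1) = 115 ms/bit
  a = 315 − 115 × 1 = 200 ms
Then RT(32) = 200 + 115 × log₂ 32 = 200 + 115 × 5 ≈ 775.000 ms.

775 ms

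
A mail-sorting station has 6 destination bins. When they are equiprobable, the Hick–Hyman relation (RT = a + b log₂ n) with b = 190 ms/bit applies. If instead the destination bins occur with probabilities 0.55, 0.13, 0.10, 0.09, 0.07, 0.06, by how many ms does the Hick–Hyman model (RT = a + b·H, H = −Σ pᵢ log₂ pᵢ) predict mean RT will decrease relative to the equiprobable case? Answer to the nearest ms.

Equiprobable entropy H₀ = log₂ 6 = 2.5850 bits.
Skewed entropy H = −Σ pᵢ log₂ pᵢ = 2.0140 bits.
ΔRT = b·(H₀ − H) = 190 × 0.5710 = 108.49 ms.

108 ms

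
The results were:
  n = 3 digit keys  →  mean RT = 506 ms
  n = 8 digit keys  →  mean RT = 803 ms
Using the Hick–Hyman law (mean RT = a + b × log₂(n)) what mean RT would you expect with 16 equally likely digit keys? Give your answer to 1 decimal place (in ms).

RT is linear in log₂ n, so two points fix the line:
  b = (803 − 506) / (log₂ 8 − log₂ 3) = 297 / (3 − 1.5850) = 209.888 ms/bit
  a = 506 − 209.888 × 1.5850 = 173.335 ms
Then RT(16) = 173.335 + 209.888 × log₂ 16 = 173.335 + 209.888 × 4 ≈ 1012.888 ms.

1012.9 ms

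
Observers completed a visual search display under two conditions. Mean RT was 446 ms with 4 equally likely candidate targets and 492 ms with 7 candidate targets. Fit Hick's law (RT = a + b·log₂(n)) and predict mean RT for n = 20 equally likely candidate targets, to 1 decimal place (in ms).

With log₂ n on the abscissa the relation is linear; from the two conditions:
  b = (492 − 446) / (log₂ 7 − log₂ 4) = 46 / (2.8074 − 2) = 56.976 ms/bit
  a = 446 − 56.976 × 2 = 332.048 ms
Then RT(20) = 332.048 + 56.976 × log₂ 20 = 332.048 + 56.976 × 4.3219 ≈ 578.295 ms.

578.3 ms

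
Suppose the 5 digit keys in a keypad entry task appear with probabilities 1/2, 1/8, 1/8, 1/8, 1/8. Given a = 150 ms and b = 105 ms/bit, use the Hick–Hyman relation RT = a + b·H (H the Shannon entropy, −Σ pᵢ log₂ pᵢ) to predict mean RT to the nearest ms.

Each term −pᵢ log₂ pᵢ: 0.5·1 + 0.125·3 + 0.125·3 + 0.125·3 + 0.125·3; summed, H = 2.000 bits.
Mean RT = a + bH = 150 + 105·2.000 = 360.00 ms.

360 ms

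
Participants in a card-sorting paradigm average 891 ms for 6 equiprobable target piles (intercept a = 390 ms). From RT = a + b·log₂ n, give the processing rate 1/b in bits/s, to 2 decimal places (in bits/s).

5.16 bits/s

b = (891 − 390)/log₂ 6 = 501/2.5850 = 193.813 ms per bit = 0.19381 s/bit; the reciprocal is 5.160 bits/s.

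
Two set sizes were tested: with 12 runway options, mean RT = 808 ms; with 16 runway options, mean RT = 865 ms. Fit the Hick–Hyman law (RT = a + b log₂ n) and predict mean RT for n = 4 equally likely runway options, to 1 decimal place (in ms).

590.3 ms

Fit slope and intercept:
  b = (865 − 808) / (log₂ 16 − log₂ 12) = 57 / (4 − 3.5850) = 137.337 ms/bit
  a = 808 − 137.337 × 3.5850 = 315.652 ms
Then RT(4) = 315.652 + 137.337 × log₂ 4 = 315.652 + 137.337 × 2 ≈ 590.326 ms.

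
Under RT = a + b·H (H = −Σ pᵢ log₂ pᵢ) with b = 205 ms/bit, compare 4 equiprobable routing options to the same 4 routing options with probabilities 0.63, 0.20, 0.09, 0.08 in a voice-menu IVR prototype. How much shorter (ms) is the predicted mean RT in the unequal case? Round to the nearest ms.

105 ms

The RT saving is b·ΔH. Equiprobable H₀ = log₂(4) = 2.0000 bits; with the given probabilities H = 1.4885 bits.
b·(H₀ − H) = 205 × (2.0000 − 1.4885) = 104.86 ms.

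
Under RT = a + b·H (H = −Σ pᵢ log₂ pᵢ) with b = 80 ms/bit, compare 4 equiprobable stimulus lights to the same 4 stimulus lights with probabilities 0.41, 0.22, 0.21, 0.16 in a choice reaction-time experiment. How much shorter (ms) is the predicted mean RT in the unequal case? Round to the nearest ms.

8 ms

Equiprobable entropy H₀ = log₂ 4 = 2.0000 bits.
Skewed entropy H = −Σ pᵢ log₂ pᵢ = 1.9038 bits.
ΔRT = b·(H₀ − H) = 80 × 0.0962 = 7.70 ms.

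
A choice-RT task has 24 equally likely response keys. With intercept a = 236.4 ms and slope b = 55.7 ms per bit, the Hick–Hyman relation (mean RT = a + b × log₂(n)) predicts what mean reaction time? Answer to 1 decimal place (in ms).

log₂(24) = 4.5850 bits, so RT = 236.4 + 55.7 × 4.5850 ≈ 491.782 ms.

491.8 ms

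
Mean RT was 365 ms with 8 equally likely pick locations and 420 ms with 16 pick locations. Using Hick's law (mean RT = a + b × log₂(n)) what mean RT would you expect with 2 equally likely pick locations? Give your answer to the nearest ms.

RT is linear in log₂ n, so two points fix the line:
  b = (420 − 365) / (log₂ 16 − log₂ 8) = 55 / (4 − 3) = 55 ms/bit
  a = 365 − 55 × 3 = 200 ms
Then RT(2) = 200 + 55 × log₂ 2 = 200 + 55 × 1 ≈ 255.000 ms.

255 ms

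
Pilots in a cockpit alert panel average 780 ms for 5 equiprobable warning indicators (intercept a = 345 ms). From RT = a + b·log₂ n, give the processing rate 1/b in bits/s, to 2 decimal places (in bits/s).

Choice component = 780 − 345 = 435 ms over log₂(5) = 2.3219 bits.
b = 435 / 2.3219 = 187.344 ms/bit, so 1/b = 5.338 bits/s.

5.34 bits/s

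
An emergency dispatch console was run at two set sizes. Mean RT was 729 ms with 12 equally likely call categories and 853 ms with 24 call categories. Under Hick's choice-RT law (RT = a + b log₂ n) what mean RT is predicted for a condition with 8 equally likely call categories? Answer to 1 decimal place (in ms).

656.5 ms

RT is linear in log₂ n, so two points fix the line:
  b = (853 − 729) / (log₂ 24 − log₂ 12) = 124 / (4.5850 − 3.5850) = 124.000 ms/bit
  a = 729 − 124.000 × 3.5850 = 284.465 ms
Then RT(8) = 284.465 + 124.000 × log₂ 8 = 284.465 + 124.000 × 3 ≈ 656.465 ms.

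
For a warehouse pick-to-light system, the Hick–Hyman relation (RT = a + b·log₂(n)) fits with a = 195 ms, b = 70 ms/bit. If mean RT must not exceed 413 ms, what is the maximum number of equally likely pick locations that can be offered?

8

Information budget: (413 − 195)/70 = 3.1143 bits, so n ≤ 2^3.1143 = 8.660 → at most 8.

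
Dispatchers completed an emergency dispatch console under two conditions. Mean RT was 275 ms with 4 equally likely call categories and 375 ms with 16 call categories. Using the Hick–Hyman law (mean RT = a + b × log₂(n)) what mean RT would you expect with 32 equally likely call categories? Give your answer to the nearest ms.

With log₂ n on the abscissa the relation is linear; from the two conditions:
  b = (375 − 275) / (log₂ 16 − log₂ 4) = 100 / (4 − 2) = 50 ms/bit
  a = 275 − 50 × 2 = 175 ms
Then RT(32) = 175 + 50 × log₂ 32 = 175 + 50 × 5 ≈ 425.000 ms.

425 ms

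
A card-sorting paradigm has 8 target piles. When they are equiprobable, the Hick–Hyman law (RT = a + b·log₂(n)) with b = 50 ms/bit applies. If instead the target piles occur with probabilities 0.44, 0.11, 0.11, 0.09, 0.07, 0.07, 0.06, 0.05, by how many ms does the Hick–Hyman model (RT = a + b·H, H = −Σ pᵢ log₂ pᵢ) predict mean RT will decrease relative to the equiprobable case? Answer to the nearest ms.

The RT saving is b·ΔH. Equiprobable H₀ = log₂(8) = 3.0000 bits; with the given probabilities H = 2.5311 bits.
b·(H₀ − H) = 50 × (3.0000 − 2.5311) = 23.44 ms.

23 ms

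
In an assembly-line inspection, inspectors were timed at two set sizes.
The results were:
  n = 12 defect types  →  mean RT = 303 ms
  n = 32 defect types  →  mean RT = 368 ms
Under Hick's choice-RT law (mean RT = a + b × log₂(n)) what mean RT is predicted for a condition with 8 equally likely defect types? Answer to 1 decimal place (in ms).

276.1 ms

Solve the two-equation system in a and b:
  b = (368 − 303) / (log₂ 32 − log₂ 12) = 65 / (5 − 3.5850) = 45.935 ms/bit
  a = 303 − 45.935 × 3.5850 = 138.324 ms
Then RT(8) = 138.324 + 45.935 × log₂ 8 = 138.324 + 45.935 × 3 ≈ 276.130 ms.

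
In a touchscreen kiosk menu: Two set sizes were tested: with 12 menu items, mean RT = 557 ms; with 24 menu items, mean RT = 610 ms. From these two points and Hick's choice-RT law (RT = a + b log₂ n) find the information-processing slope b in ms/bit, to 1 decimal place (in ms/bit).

The slope on a log₂ axis is (610 − 557) / (4.5850 − 3.5850) = 53.000 ms/bit.

53.0 ms/bit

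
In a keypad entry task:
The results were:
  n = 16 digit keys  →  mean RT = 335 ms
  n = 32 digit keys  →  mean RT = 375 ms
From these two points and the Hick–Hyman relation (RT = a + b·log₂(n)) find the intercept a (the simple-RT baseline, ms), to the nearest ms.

175 ms

The slope on a log₂ axis is (375 − 335) / (5 − 4) = 40 ms/bit.
a = RT₁ − b·log₂ n₁ = 335 − 40 × 4 = 175.000 ms.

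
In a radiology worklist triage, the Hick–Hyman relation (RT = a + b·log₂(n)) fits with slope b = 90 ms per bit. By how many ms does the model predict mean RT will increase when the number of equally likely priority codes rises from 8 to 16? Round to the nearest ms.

ΔRT = (a + b log₂ n₂) − (a + b log₂ n₁) = b·(log₂ n₂ − log₂ n₁).
log₂(16) − log₂(8) = log₂(16/8) = log₂(2) = 1.
ΔRT = 90 × 1.0000 = 90.000 ms.

90 ms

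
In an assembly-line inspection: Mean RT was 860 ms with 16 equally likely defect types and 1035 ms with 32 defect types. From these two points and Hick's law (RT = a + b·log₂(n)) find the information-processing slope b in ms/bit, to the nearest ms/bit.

b = (RT₂ − RT₁)/(log₂ n₂ − log₂ n₁) = (1035 − 860)/(5 − 4) = 175 ms/bit.

175 ms/bit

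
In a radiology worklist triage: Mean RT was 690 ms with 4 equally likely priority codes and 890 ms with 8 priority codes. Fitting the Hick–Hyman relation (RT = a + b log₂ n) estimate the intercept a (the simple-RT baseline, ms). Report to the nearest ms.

b = (RT₂ − RT₁)/(log₂ n₂ − log₂ n₁) = (890 − 690)/(3 − 2) = 200 ms/bit.
a = RT₁ − b·log₂ n₁ = 690 − 200 × 2 = 290.000 ms.

290 ms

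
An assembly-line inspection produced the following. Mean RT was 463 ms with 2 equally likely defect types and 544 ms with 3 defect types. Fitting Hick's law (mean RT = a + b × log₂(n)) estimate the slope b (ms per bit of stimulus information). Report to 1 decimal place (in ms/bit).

138.5 ms/bit

The slope on a log₂ axis is (544 − 463) / (1.5850 − 1) = 138.470 ms/bit.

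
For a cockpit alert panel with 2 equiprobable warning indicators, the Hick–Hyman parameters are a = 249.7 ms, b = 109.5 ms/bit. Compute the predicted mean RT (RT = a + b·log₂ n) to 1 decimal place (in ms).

359.2 ms

log₂(2) = 1 bits, so RT = 249.7 + 109.5 × 1 ≈ 359.200 ms.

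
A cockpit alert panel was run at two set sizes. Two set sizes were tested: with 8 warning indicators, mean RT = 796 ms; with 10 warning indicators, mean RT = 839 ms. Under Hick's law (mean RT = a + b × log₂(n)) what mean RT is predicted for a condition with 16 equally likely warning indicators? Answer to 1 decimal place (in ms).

RT is linear in log₂ n, so two points fix the line:
  b = (839 − 796) / (log₂ 10 − log₂ 8) = 43 / (3.3219 − 3) = 133.570 ms/bit
  a = 796 − 133.570 × 3 = 395.289 ms
Then RT(16) = 395.289 + 133.570 × log₂ 16 = 395.289 + 133.570 × 4 ≈ 929.570 ms.

929.6 ms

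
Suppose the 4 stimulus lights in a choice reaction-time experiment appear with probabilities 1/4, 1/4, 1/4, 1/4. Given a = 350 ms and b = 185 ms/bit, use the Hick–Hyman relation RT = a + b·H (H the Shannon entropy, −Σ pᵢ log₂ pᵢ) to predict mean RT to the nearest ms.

720 ms

Each term −pᵢ log₂ pᵢ: 0.25·2 + 0.25·2 + 0.25·2 + 0.25·2; summed, H = 2.000 bits.
Mean RT = a + bH = 350 + 185·2.000 = 720.00 ms.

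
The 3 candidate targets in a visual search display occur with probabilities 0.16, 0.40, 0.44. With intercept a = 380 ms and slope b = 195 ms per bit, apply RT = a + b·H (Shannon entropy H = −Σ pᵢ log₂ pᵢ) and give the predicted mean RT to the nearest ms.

H = 0.16·log₂(1/0.16) + 0.40·log₂(1/0.40) + 0.44·log₂(1/0.44) = 1.4729 bits.
RT = 380 + 195 × 1.4729 = 667.22 ms.

667 ms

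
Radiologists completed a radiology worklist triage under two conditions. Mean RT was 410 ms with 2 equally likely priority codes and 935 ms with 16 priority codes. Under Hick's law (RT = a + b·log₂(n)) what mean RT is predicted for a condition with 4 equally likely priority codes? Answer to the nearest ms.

With log₂ n on the abscissa the relation is linear; from the two conditions:
  b = (935 − 410) / (log₂ 16 − log₂ 2) = 525 / (4 − 1) = 175 ms/bit
  a = 410 − 175 × 1 = 235 ms
Then RT(4) = 235 + 175 × log₂ 4 = 235 + 175 × 2 ≈ 585.000 ms.

585 ms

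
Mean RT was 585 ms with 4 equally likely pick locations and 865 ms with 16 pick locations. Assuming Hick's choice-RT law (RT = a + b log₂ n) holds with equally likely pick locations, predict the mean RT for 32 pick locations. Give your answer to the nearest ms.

Solve the two-equation system in a and b:
  b = (865 − 585) / (log₂ 16 − log₂ 4) = 280 / (4 − 2) = 140 ms/bit
  a = 585 − 140 × 2 = 305 ms
Then RT(32) = 305 + 140 × log₂ 32 = 305 + 140 × 5 ≈ 1005.000 ms.

1005 ms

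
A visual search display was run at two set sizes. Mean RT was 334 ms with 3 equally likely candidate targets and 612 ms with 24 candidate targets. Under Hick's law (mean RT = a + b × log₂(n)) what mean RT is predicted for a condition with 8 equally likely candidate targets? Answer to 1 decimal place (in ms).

With log₂ n on the abscissa the relation is linear; from the two conditions:
  b = (612 − 334) / (log₂ 24 − log₂ 3) = 278 / (4.5850 − 1.5850) = 92.667 ms/bit
  a = 334 − 92.667 × 1.5850 = 187.127 ms
Then RT(8) = 187.127 + 92.667 × log₂ 8 = 187.127 + 92.667 × 3 ≈ 465.127 ms.

465.1 ms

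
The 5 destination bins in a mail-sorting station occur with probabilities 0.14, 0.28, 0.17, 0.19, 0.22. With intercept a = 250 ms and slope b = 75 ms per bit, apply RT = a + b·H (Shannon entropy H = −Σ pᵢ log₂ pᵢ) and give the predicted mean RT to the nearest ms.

H = 0.14·log₂(1/0.14) + 0.28·log₂(1/0.28) + 0.17·log₂(1/0.17) + 0.19·log₂(1/0.19) + 0.22·log₂(1/0.22) = 2.2817 bits.
RT = 250 + 75 × 2.2817 = 421.13 ms.

421 ms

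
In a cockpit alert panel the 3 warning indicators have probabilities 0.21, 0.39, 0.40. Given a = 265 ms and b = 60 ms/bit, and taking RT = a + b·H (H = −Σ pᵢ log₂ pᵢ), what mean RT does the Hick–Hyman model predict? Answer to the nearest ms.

H = 0.21·log₂(1/0.21) + 0.39·log₂(1/0.39) + 0.40·log₂(1/0.40) = 1.5314 bits.
RT = 265 + 60 × 1.5314 = 356.88 ms.

357 ms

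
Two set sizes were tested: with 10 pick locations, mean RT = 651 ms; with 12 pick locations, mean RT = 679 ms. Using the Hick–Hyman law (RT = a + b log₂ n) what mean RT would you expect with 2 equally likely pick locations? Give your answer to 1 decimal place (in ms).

403.8 ms

RT is linear in log₂ n, so two points fix the line:
  b = (679 − 651) / (log₂ 12 − log₂ 10) = 28 / (3.5850 − 3.3219) = 106.450 ms/bit
  a = 651 − 106.450 × 3.3219 = 297.381 ms
Then RT(2) = 297.381 + 106.450 × log₂ 2 = 297.381 + 106.450 × 1 ≈ 403.831 ms.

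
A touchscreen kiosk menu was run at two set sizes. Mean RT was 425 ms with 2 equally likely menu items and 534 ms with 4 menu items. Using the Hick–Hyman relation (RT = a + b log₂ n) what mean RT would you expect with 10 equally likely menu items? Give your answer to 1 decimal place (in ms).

678.1 ms

Fit slope and intercept:
  b = (534 − 425) / (log₂ 4 − log₂ 2) = 109 / (2 − 1) = 109.000 ms/bit
  a = 425 − 109.000 × 1 = 316.000 ms
Then RT(10) = 316.000 + 109.000 × log₂ 10 = 316.000 + 109.000 × 3.3219 ≈ 678.090 ms.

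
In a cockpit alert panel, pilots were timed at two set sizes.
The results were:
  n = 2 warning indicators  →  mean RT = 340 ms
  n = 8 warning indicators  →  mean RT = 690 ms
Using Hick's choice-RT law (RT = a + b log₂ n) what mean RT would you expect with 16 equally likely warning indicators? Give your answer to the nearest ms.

865 ms

RT is linear in log₂ n, so two points fix the line:
  b = (690 − 340) / (log₂ 8 − log₂ 2) = 350 / (3 − 1) = 175 ms/bit
  a = 340 − 175 × 1 = 165 ms
Then RT(16) = 165 + 175 × log₂ 16 = 165 + 175 × 4 ≈ 865.000 ms.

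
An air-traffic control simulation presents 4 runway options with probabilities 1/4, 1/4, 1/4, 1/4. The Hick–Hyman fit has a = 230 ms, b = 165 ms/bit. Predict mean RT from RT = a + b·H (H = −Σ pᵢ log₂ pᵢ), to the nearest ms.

560 ms

Each term −pᵢ log₂ pᵢ: 0.25·2 + 0.25·2 + 0.25·2 + 0.25·2; summed, H = 2.000 bits.
Mean RT = a + bH = 230 + 165·2.000 = 560.00 ms.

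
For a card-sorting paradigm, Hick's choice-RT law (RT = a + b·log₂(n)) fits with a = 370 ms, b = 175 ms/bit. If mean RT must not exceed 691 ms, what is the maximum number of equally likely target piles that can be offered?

3

Set 370 + 175·log₂ n ≤ 691 → log₂ n ≤ (691 − 370)/175 = 1.8343.
So n ≤ 2^1.8343 = 3.566; the largest integer n is 3.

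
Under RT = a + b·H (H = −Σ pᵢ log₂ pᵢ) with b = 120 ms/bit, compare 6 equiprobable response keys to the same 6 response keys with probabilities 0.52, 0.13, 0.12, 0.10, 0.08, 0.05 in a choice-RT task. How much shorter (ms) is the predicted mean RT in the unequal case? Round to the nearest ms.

61 ms

Equiprobable entropy H₀ = log₂ 6 = 2.5850 bits.
Skewed entropy H = −Σ pᵢ log₂ pᵢ = 2.0801 bits.
ΔRT = b·(H₀ − H) = 120 × 0.5049 = 60.59 ms.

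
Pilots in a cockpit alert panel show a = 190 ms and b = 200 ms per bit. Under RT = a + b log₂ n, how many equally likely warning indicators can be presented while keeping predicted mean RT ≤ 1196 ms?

Set 190 + 200·log₂ n ≤ 1196 → log₂ n ≤ (1196 − 190)/200 = 5.0300.
So n ≤ 2^5.0300 = 32.672; the largest integer n is 32.

32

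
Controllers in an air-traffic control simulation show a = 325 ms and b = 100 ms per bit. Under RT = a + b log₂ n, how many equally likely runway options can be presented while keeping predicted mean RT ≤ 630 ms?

100·log₂ n ≤ 630 − 325 = 305, giving log₂ n ≤ 3.0500 and n ≤ 8.282. The largest whole number is 8.

8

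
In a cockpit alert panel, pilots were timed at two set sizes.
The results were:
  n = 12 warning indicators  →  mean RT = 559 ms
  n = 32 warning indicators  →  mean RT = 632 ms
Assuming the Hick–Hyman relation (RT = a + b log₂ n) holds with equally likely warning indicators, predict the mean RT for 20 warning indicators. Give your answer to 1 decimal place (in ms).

With log₂ n on the abscissa the relation is linear; from the two conditions:
  b = (632 − 559) / (log₂ 32 − log₂ 12) = 73 / (5 − 3.5850) = 51.589 ms/bit
  a = 559 − 51.589 × 3.5850 = 374.056 ms
Then RT(20) = 374.056 + 51.589 × log₂ 20 = 374.056 + 51.589 × 4.3219 ≈ 597.019 ms.

597.0 ms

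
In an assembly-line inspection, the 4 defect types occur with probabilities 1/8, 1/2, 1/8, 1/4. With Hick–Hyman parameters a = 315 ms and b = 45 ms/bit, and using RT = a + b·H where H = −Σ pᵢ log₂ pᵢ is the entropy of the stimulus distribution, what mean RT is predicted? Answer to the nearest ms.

394 ms

Each term −pᵢ log₂ pᵢ: 0.125·3 + 0.5·1 + 0.125·3 + 0.25·2; summed, H = 1.750 bits.
Mean RT = a + bH = 315 + 45·1.750 = 393.75 ms.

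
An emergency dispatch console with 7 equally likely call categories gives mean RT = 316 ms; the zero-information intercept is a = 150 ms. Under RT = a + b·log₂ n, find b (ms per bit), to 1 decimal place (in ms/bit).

b = (316 − 150) / log₂(7) = 166 / 2.8074 = 59.130 ms/bit.

59.1 ms/bit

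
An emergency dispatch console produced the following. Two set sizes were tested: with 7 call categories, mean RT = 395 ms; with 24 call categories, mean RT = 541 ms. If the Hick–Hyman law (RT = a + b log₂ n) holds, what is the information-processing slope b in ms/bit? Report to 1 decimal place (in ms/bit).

82.1 ms/bit

Slope: b = (541 − 395) / (log₂ 24 − log₂ 7) = 146/1.7776 = 82.133 ms/bit.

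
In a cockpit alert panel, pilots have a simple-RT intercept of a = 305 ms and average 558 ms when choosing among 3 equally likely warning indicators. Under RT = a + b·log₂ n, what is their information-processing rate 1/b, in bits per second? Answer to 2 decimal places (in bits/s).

6.26 bits/s

b = (558 − 305)/log₂ 3 = 253/1.5850 = 159.625 ms per bit = 0.15963 s/bit; the reciprocal is 6.265 bits/s.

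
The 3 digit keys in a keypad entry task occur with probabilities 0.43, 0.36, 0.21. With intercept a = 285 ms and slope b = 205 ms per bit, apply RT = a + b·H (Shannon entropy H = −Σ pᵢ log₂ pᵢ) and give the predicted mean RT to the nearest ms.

Entropy contributions −pᵢ log₂ pᵢ: 0.5236, 0.5306, 0.4728; sum H = 1.5270 bits.
RT = a + bH = 285 + 205·1.5270 = 598.04 ms.

598 ms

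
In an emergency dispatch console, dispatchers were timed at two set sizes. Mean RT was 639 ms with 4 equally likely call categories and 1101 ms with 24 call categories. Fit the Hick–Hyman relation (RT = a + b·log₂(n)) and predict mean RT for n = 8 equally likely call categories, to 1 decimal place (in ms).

Fit slope and intercept:
  b = (1101 − 639) / (log₂ 24 − log₂ 4) = 462 / (4.5850 − 2) = 178.726 ms/bit
  a = 639 − 178.726 × 2 = 281.548 ms
Then RT(8) = 281.548 + 178.726 × log₂ 8 = 281.548 + 178.726 × 3 ≈ 817.726 ms.

817.7 ms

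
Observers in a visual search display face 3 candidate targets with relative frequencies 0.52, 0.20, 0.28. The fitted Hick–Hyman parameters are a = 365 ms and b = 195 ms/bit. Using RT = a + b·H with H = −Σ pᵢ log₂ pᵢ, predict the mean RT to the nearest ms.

H = 0.52·log₂(1/0.52) + 0.20·log₂(1/0.20) + 0.28·log₂(1/0.28) = 1.4692 bits.
RT = 365 + 195 × 1.4692 = 651.49 ms.

651 ms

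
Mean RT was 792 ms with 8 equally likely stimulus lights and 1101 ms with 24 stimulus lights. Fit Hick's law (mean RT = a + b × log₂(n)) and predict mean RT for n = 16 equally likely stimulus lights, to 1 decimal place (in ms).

RT is linear in log₂ n, so two points fix the line:
  b = (1101 − 792) / (log₂ 24 − log₂ 8) = 309 / (4.5850 − 3) = 194.957 ms/bit
  a = 792 − 194.957 × 3 = 207.128 ms
Then RT(16) = 207.128 + 194.957 × log₂ 16 = 207.128 + 194.957 × 4 ≈ 986.957 ms.

987.0 ms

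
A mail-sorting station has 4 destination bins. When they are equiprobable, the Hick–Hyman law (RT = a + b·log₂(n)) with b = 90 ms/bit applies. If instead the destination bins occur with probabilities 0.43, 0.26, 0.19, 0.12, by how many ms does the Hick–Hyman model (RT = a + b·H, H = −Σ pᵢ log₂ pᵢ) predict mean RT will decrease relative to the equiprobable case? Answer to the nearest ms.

Equiprobable entropy H₀ = log₂ 4 = 2.0000 bits.
Skewed entropy H = −Σ pᵢ log₂ pᵢ = 1.8511 bits.
ΔRT = b·(H₀ − H) = 90 × 0.1489 = 13.40 ms.

13 ms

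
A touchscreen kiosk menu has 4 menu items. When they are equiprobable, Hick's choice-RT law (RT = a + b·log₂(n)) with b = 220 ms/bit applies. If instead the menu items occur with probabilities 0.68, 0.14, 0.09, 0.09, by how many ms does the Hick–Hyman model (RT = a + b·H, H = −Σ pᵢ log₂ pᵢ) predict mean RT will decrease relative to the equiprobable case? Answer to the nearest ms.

Equiprobable entropy H₀ = log₂ 4 = 2.0000 bits.
Skewed entropy H = −Σ pᵢ log₂ pᵢ = 1.4008 bits.
ΔRT = b·(H₀ − H) = 220 × 0.5992 = 131.83 ms.

132 ms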